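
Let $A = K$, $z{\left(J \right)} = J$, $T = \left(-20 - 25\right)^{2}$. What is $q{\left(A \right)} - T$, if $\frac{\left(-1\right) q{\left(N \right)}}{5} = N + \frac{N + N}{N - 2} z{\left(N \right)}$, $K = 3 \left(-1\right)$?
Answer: $-1992$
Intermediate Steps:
$T = 2025$ ($T = \left(-45\right)^{2} = 2025$)
$K = -3$
$A = -3$
$q{\left(N \right)} = - 5 N - \frac{10 N^{2}}{-2 + N}$ ($q{\left(N \right)} = - 5 \left(N + \frac{N + N}{N - 2} N\right) = - 5 \left(N + \frac{2 N}{-2 + N} N\right) = - 5 \left(N + \frac{2 N^{2}}{-2 + N}\right) = - 5 N - \frac{10 N^{2}}{-2 + N}$)
$q{\left(A \right)} - T = 5 \left(-3\right) \frac{1}{-2 - 3} \left(2 - -9\right) - 2025 = 5 \left(-3\right) \frac{1}{-5} \left(2 + 9\right) - 2025 = 5 \left(-3\right) \left(- \frac{1}{5}\right) 11 - 2025 = 33 - 2025 = -1992$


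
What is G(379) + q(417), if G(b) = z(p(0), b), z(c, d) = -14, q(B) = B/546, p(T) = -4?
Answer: -2409/182 ≈ -13.236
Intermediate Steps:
q(B) = B/546 (q(B) = B*(1/546) = B/546)
G(b) = -14
G(379) + q(417) = -14 + (1/546)*417 = -14 + 139/182 = -2409/182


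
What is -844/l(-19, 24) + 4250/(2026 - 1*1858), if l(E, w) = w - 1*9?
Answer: -13007/420 ≈ -30.969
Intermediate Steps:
l(E, w) = -9 + w (l(E, w) = w - 9 = -9 + w)
-844/l(-19, 24) + 4250/(2026 - 1*1858) = -844/(-9 + 24) + 4250/(2026 - 1*1858) = -844/15 + 4250/(2026 - 1858) = -844*1/15 + 4250/168 = -844/15 + 4250*(1/168) = -844/15 + 2125/84 = -13007/420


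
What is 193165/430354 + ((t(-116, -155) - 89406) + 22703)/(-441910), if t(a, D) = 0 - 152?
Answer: 53333113/88868101 ≈ 0.60014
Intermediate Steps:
t(a, D) = -152
193165/430354 + ((t(-116, -155) - 89406) + 22703)/(-441910) = 193165/430354 + ((-152 - 89406) + 22703)/(-441910) = 193165*(1/430354) + (-89558 + 22703)*(-1/441910) = 193165/430354 - 66855*(-1/441910) = 193165/430354 + 13371/88382 = 53333113/88868101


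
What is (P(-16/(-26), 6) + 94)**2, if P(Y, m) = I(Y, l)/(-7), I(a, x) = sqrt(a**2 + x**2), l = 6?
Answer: 73177064/8281 - 376*sqrt(1537)/91 ≈ 8674.8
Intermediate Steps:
P(Y, m) = -sqrt(36 + Y**2)/7 (P(Y, m) = sqrt(Y**2 + 6**2)/(-7) = sqrt(Y**2 + 36)*(-1/7) = sqrt(36 + Y**2)*(-1/7) = -sqrt(36 + Y**2)/7)
(P(-16/(-26), 6) + 94)**2 = (-sqrt(36 + (-16/(-26))**2)/7 + 94)**2 = (-sqrt(36 + (-16*(-1/26))**2)/7 + 94)**2 = (-sqrt(36 + (8/13)**2)/7 + 94)**2 = (-sqrt(36 + 64/169)/7 + 94)**2 = (-2*sqrt(1537)/91 + 94)**2 = (94 - 2*sqrt(1537)/91)**2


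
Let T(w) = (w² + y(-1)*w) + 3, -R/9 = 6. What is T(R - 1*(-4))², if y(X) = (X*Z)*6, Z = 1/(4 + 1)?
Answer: 6568969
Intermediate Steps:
R = -54 (R = -9*6 = -54)
Z = ⅕ (Z = 1/5 = ⅕ ≈ 0.20000)
y(X) = 6*X/5 (y(X) = (X*(⅕))*6 = (X/5)*6 = 6*X/5)
T(w) = 3 + w² - 6*w/5 (T(w) = (w² + ((6/5)*(-1))*w) + 3 = (w² - 6*w/5) + 3 = 3 + w² - 6*w/5)
T(R - 1*(-4))² = (3 + (-54 - 1*(-4))² - 6*(-54 - 1*(-4))/5)² = (3 + (-54 + 4)² - 6*(-54 + 4)/5)² = (3 + (-50)² - 6/5*(-50))² = (3 + 2500 + 60)² = 2563² = 6568969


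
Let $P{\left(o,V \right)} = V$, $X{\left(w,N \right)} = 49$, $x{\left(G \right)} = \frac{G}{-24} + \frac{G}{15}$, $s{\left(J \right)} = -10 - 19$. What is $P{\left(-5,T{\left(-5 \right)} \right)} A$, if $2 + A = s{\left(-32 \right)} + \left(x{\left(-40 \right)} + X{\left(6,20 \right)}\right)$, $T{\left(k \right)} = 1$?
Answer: $17$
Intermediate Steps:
$s{\left(J \right)} = -29$
$x{\left(G \right)} = \frac{G}{40}$ ($x{\left(G \right)} = G \left(- \frac{1}{24}\right) + G \frac{1}{15} = - \frac{G}{24} + \frac{G}{15} = \frac{G}{40}$)
$A = 17$ ($A = -2 + \left(-29 + \left(\frac{1}{40} \left(-40\right) + 49\right)\right) = -2 + \left(-29 + \left(-1 + 49\right)\right) = -2 + \left(-29 + 48\right) = -2 + 19 = 17$)
$P{\left(-5,T{\left(-5 \right)} \right)} A = 1 \cdot 17 = 17$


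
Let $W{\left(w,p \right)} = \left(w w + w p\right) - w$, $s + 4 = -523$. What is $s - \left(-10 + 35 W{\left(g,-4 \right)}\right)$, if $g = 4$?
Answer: $-377$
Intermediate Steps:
$s = -527$ ($s = -4 - 523 = -527$)
$W{\left(w,p \right)} = w^{2} - w + p w$ ($W{\left(w,p \right)} = \left(w^{2} + p w\right) - w = w^{2} - w + p w$)
$s - \left(-10 + 35 W{\left(g,-4 \right)}\right) = -527 - \left(-10 + 35 \cdot 4 \left(-1 - 4 + 4\right)\right) = -527 - \left(-10 + 35 \cdot 4 \left(-1\right)\right) = -527 + \left(10 - -140\right) = -527 + \left(10 + 140\right) = -527 + 150 = -377$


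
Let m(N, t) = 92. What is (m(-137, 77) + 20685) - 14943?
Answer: 5834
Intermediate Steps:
(m(-137, 77) + 20685) - 14943 = (92 + 20685) - 14943 = 20777 - 14943 = 5834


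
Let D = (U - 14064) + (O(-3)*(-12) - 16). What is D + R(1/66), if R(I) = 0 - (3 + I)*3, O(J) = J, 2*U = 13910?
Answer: -156157/22 ≈ -7098.0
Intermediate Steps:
U = 6955 (U = (1/2)*13910 = 6955)
R(I) = -9 - 3*I (R(I) = 0 - (9 + 3*I) = 0 + (-9 - 3*I) = -9 - 3*I)
D = -7089 (D = (6955 - 14064) + (-3*(-12) - 16) = -7109 + (36 - 16) = -7109 + 20 = -7089)
D + R(1/66) = -7089 + (-9 - 3/66) = -7089 + (-9 - 3*1/66) = -7089 + (-9 - 1/22) = -7089 - 199/22 = -156157/22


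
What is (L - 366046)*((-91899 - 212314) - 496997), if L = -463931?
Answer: 664985872170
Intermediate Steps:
(L - 366046)*((-91899 - 212314) - 496997) = (-463931 - 366046)*((-91899 - 212314) - 496997) = -829977*(-304213 - 496997) = -829977*(-801210) = 664985872170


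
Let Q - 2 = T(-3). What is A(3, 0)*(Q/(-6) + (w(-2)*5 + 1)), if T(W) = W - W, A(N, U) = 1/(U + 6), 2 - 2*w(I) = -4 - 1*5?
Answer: 169/36 ≈ 4.6944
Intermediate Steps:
w(I) = 11/2 (w(I) = 1 - (-4 - 1*5)/2 = 1 - (-4 - 5)/2 = 1 - ½*(-9) = 1 + 9/2 = 11/2)
A(N, U) = 1/(6 + U)
T(W) = 0
Q = 2 (Q = 2 + 0 = 2)
A(3, 0)*(Q/(-6) + (w(-2)*5 + 1)) = (2/(-6) + ((11/2)*5 + 1))/(6 + 0) = (-⅙*2 + (55/2 + 1))/6 = (-⅓ + 57/2)/6 = (⅙)*(169/6) = 169/36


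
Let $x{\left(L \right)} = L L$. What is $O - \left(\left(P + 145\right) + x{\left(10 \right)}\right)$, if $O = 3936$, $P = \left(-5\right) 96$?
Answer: $4171$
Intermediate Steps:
$P = -480$
$x{\left(L \right)} = L^{2}$
$O - \left(\left(P + 145\right) + x{\left(10 \right)}\right) = 3936 - \left(\left(-480 + 145\right) + 10^{2}\right) = 3936 - \left(-335 + 100\right) = 3936 - -235 = 3936 + 235 = 4171$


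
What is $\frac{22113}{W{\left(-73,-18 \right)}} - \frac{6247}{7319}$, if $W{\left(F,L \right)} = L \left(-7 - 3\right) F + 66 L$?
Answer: $- \frac{27928007}{11651848} \approx -2.3969$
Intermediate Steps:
$W{\left(F,L \right)} = 66 L - 10 F L$ ($W{\left(F,L \right)} = L \left(-10\right) F + 66 L = - 10 L F + 66 L = - 10 F L + 66 L = 66 L - 10 F L$)
$\frac{22113}{W{\left(-73,-18 \right)}} - \frac{6247}{7319} = \frac{22113}{2 \left(-18\right) \left(33 - -365\right)} - \frac{6247}{7319} = \frac{22113}{2 \left(-18\right) \left(33 + 365\right)} - \frac{6247}{7319} = \frac{22113}{2 \left(-18\right) 398} - \frac{6247}{7319} = \frac{22113}{-14328} - \frac{6247}{7319} = 22113 \left(- \frac{1}{14328}\right) - \frac{6247}{7319} = - \frac{2457}{1592} - \frac{6247}{7319} = - \frac{27928007}{11651848}$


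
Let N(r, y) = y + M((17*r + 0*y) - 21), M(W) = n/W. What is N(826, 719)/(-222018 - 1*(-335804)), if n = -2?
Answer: 10081097/1595393506 ≈ 0.0063189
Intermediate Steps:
M(W) = -2/W
N(r, y) = y - 2/(-21 + 17*r) (N(r, y) = y - 2/((17*r + 0*y) - 21) = y - 2/((17*r + 0) - 21) = y - 2/(17*r - 21) = y - 2/(-21 + 17*r))
N(826, 719)/(-222018 - 1*(-335804)) = (719 - 2/(-21 + 17*826))/(-222018 - 1*(-335804)) = (719 - 2/(-21 + 14042))/(-222018 + 335804) = (719 - 2/14021)/113786 = (719 - 2*1/14021)*(1/113786) = (719 - 2/14021)*(1/113786) = (10081097/14021)*(1/113786) = 10081097/1595393506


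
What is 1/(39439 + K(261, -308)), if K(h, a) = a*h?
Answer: -1/40949 ≈ -2.4421e-5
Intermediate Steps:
1/(39439 + K(261, -308)) = 1/(39439 - 308*261) = 1/(39439 - 80388) = 1/(-40949) = -1/40949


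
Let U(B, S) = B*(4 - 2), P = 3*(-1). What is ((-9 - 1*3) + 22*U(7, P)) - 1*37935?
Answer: -37639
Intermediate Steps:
P = -3
U(B, S) = 2*B (U(B, S) = B*2 = 2*B)
((-9 - 1*3) + 22*U(7, P)) - 1*37935 = ((-9 - 1*3) + 22*(2*7)) - 1*37935 = ((-9 - 3) + 22*14) - 37935 = (-12 + 308) - 37935 = 296 - 37935 = -37639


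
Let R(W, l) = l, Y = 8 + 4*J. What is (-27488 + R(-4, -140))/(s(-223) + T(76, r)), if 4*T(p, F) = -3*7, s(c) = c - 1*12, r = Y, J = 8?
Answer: 110512/961 ≈ 115.00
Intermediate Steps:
Y = 40 (Y = 8 + 4*8 = 8 + 32 = 40)
r = 40
s(c) = -12 + c (s(c) = c - 12 = -12 + c)
T(p, F) = -21/4 (T(p, F) = (-3*7)/4 = (1/4)*(-21) = -21/4)
(-27488 + R(-4, -140))/(s(-223) + T(76, r)) = (-27488 - 140)/((-12 - 223) - 21/4) = -27628/(-235 - 21/4) = -27628/(-961/4) = -27628*(-4/961) = 110512/961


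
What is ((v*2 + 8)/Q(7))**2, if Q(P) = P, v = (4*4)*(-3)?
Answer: 7744/49 ≈ 158.04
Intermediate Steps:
v = -48 (v = 16*(-3) = -48)
((v*2 + 8)/Q(7))**2 = ((-48*2 + 8)/7)**2 = ((-96 + 8)*(1/7))**2 = (-88*1/7)**2 = (-88/7)**2 = 7744/49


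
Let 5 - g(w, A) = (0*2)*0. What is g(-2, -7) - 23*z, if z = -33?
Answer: 764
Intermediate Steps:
g(w, A) = 5 (g(w, A) = 5 - 0*2*0 = 5 - 0*0 = 5 - 1*0 = 5 + 0 = 5)
g(-2, -7) - 23*z = 5 - 23*(-33) = 5 + 759 = 764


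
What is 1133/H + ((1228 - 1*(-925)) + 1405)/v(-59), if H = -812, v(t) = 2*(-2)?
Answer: -723407/812 ≈ -890.90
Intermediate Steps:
v(t) = -4
1133/H + ((1228 - 1*(-925)) + 1405)/v(-59) = 1133/(-812) + ((1228 - 1*(-925)) + 1405)/(-4) = 1133*(-1/812) + ((1228 + 925) + 1405)*(-¼) = -1133/812 + (2153 + 1405)*(-¼) = -1133/812 + 3558*(-¼) = -1133/812 - 1779/2 = -723407/812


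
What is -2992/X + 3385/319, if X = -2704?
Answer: 631718/53911 ≈ 11.718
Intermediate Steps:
-2992/X + 3385/319 = -2992/(-2704) + 3385/319 = -2992*(-1/2704) + 3385*(1/319) = 187/169 + 3385/319 = 631718/53911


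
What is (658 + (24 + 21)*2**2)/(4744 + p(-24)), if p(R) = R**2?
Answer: 419/2660 ≈ 0.15752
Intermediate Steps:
(658 + (24 + 21)*2**2)/(4744 + p(-24)) = (658 + (24 + 21)*2**2)/(4744 + (-24)**2) = (658 + 45*4)/(4744 + 576) = (658 + 180)/5320 = 838*(1/5320) = 419/2660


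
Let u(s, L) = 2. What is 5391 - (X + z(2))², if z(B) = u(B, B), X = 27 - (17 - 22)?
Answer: 4235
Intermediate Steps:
X = 32 (X = 27 - 1*(-5) = 27 + 5 = 32)
z(B) = 2
5391 - (X + z(2))² = 5391 - (32 + 2)² = 5391 - 1*34² = 5391 - 1*1156 = 5391 - 1156 = 4235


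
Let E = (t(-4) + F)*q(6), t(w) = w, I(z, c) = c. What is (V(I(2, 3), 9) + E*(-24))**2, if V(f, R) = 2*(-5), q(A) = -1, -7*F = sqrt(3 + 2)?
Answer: 553444/49 + 5088*sqrt(5)/7 ≈ 12920.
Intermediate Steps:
F = -sqrt(5)/7 (F = -sqrt(3 + 2)/7 = -sqrt(5)/7 ≈ -0.31944)
V(f, R) = -10
E = 4 + sqrt(5)/7 (E = (-4 - sqrt(5)/7)*(-1) = 4 + sqrt(5)/7 ≈ 4.3194)
(V(I(2, 3), 9) + E*(-24))**2 = (-10 + (4 + sqrt(5)/7)*(-24))**2 = (-10 + (-96 - 24*sqrt(5)/7))**2 = (-106 - 24*sqrt(5)/7)**2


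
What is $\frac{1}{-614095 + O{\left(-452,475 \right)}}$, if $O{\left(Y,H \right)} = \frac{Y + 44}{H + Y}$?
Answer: $- \frac{23}{14124593} \approx -1.6284 \cdot 10^{-6}$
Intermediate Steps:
$O{\left(Y,H \right)} = \frac{44 + Y}{H + Y}$
$\frac{1}{-614095 + O{\left(-452,475 \right)}} = \frac{1}{-614095 + \frac{44 - 452}{475 - 452}} = \frac{1}{-614095 + \frac{1}{23} \left(-408\right)} = \frac{1}{-614095 - \frac{408}{23}} = \frac{1}{- \frac{14124593}{23}} = - \frac{23}{14124593}$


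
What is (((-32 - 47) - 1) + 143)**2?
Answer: 3969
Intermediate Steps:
(((-32 - 47) - 1) + 143)**2 = ((-79 - 1) + 143)**2 = (-80 + 143)**2 = 63**2 = 3969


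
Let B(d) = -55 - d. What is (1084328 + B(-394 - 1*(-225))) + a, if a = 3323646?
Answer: 4408088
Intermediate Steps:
(1084328 + B(-394 - 1*(-225))) + a = (1084328 + (-55 - (-394 - 1*(-225)))) + 3323646 = (1084328 + (-55 - (-394 + 225))) + 3323646 = (1084328 + (-55 - 1*(-169))) + 3323646 = (1084328 + (-55 + 169)) + 3323646 = (1084328 + 114) + 3323646 = 1084442 + 3323646 = 4408088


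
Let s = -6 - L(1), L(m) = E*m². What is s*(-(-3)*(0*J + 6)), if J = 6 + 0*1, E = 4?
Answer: -180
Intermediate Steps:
J = 6 (J = 6 + 0 = 6)
L(m) = 4*m²
s = -10 (s = -6 - 4*1² = -6 - 4 = -10)
s*(-(-3)*(0*J + 6)) = -(-10)*(-3*(0*6 + 6)) = -(-10)*(-3*(0 + 6)) = -(-10)*(-3*6) = -(-10)*(-18) = -10*18 = -180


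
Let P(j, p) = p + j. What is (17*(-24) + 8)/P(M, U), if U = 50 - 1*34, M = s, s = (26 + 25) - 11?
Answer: -50/7 ≈ -7.1429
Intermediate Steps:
s = 40 (s = 51 - 11 = 40)
M = 40
U = 16 (U = 50 - 34 = 16)
P(j, p) = j + p
(17*(-24) + 8)/P(M, U) = (17*(-24) + 8)/(40 + 16) = (-408 + 8)/56 = -400*1/56 = -50/7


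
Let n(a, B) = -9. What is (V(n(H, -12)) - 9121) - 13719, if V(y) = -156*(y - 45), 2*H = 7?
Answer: -14416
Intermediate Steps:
H = 7/2 (H = (½)*7 = 7/2 ≈ 3.5000)
V(y) = 7020 - 156*y (V(y) = -156*(-45 + y) = 7020 - 156*y)
(V(n(H, -12)) - 9121) - 13719 = ((7020 - 156*(-9)) - 9121) - 13719 = ((7020 + 1404) - 9121) - 13719 = (8424 - 9121) - 13719 = -697 - 13719 = -14416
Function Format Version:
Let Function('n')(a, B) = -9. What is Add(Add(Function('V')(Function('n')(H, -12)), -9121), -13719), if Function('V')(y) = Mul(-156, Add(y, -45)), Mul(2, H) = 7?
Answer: -14416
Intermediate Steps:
H = Rational(7, 2) (H = Mul(Rational(1, 2), 7) = Rational(7, 2) ≈ 3.5000)
Function('V')(y) = Add(7020, Mul(-156, y)) (Function('V')(y) = Mul(-156, Add(-45, y)) = Add(7020, Mul(-156, y)))
Add(Add(Function('V')(Function('n')(H, -12)), -9121), -13719) = Add(Add(Add(7020, Mul(-156, -9)), -9121), -13719) = Add(Add(Add(7020, 1404), -9121), -13719) = Add(Add(8424, -9121), -13719) = Add(-697, -13719) = -14416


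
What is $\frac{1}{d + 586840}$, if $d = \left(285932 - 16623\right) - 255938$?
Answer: $\frac{1}{600211} \approx 1.6661 \cdot 10^{-6}$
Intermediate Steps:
$d = 13371$ ($d = 269309 - 255938 = 13371$)
$\frac{1}{d + 586840} = \frac{1}{13371 + 586840} = \frac{1}{600211}$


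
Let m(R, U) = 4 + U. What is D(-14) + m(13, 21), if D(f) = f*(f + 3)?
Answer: 179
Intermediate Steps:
D(f) = f*(3 + f)
D(-14) + m(13, 21) = -14*(3 - 14) + (4 + 21) = -14*(-11) + 25 = 154 + 25 = 179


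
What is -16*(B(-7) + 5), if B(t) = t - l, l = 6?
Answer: 128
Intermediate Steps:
B(t) = -6 + t (B(t) = t - 1*6 = t - 6 = -6 + t)
-16*(B(-7) + 5) = -16*((-6 - 7) + 5) = -16*(-13 + 5) = -16*(-8) = 128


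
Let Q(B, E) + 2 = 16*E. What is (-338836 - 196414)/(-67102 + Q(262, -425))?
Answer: 267625/36952 ≈ 7.2425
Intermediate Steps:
Q(B, E) = -2 + 16*E
(-338836 - 196414)/(-67102 + Q(262, -425)) = (-338836 - 196414)/(-67102 + (-2 + 16*(-425))) = -535250/(-67102 + (-2 - 6800)) = -535250/(-67102 - 6802) = -535250/(-73904) = -535250*(-1/73904) = 267625/36952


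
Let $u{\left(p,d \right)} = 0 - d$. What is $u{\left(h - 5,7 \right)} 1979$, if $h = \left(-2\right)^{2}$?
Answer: $-13853$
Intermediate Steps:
$h = 4$
$u{\left(p,d \right)} = - d$
$u{\left(h - 5,7 \right)} 1979 = \left(-1\right) 7 \cdot 1979 = \left(-7\right) 1979 = -13853$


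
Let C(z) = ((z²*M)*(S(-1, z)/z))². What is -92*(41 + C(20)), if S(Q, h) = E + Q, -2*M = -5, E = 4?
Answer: -2073772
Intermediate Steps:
M = 5/2 (M = -½*(-5) = 5/2 ≈ 2.5000)
S(Q, h) = 4 + Q
C(z) = 225*z²/4 (C(z) = ((z²*(5/2))*((4 - 1)/z))² = ((5*z²/2)*(3/z))² = (15*z/2)² = 225*z²/4)
-92*(41 + C(20)) = -92*(41 + (225/4)*20²) = -92*(41 + (225/4)*400) = -92*(41 + 22500) = -92*22541 = -2073772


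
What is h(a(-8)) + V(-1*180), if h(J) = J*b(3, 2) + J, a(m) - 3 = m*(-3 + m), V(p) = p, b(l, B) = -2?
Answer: -271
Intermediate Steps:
a(m) = 3 + m*(-3 + m)
h(J) = -J (h(J) = J*(-2) + J = -2*J + J = -J)
h(a(-8)) + V(-1*180) = -(3 + (-8)² - 3*(-8)) - 1*180 = -(3 + 64 + 24) - 180 = -1*91 - 180 = -91 - 180 = -271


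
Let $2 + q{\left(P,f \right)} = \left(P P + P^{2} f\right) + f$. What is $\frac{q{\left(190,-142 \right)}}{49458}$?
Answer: $- \frac{848374}{8243} \approx -102.92$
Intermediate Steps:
$q{\left(P,f \right)} = -2 + f + P^{2} + f P^{2}$ ($q{\left(P,f \right)} = -2 + \left(\left(P P + P^{2} f\right) + f\right) = -2 + \left(\left(P^{2} + f P^{2}\right) + f\right) = -2 + \left(f + P^{2} + f P^{2}\right) = -2 + f + P^{2} + f P^{2}$)
$\frac{q{\left(190,-142 \right)}}{49458} = \frac{-2 - 142 + 190^{2} - 142 \cdot 190^{2}}{49458} = \left(-2 - 142 + 36100 - 5126200\right) \frac{1}{49458} = \left(-5090244\right) \frac{1}{49458} = - \frac{848374}{8243}$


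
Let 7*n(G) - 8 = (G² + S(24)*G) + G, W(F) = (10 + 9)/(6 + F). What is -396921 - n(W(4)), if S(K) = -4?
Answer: -277845291/700 ≈ -3.9692e+5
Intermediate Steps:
W(F) = 19/(6 + F)
n(G) = 8/7 - 3*G/7 + G²/7 (n(G) = 8/7 + ((G² - 4*G) + G)/7 = 8/7 + (G² - 3*G)/7 = 8/7 + (-3*G/7 + G²/7) = 8/7 - 3*G/7 + G²/7)
-396921 - n(W(4)) = -396921 - (8/7 - 57/(7*(6 + 4)) + (19/(6 + 4))²/7) = -396921 - (8/7 - 57/(7*10) + (19/10)²/7) = -396921 - (8/7 - 57/(7*10) + (19*(⅒))²/7) = -396921 - (8/7 - 3/7*19/10 + (19/10)²/7) = -396921 - (8/7 - 57/70 + (⅐)*(361/100)) = -396921 - (8/7 - 57/70 + 361/700) = -396921 - 1*591/700 = -396921 - 591/700 = -277845291/700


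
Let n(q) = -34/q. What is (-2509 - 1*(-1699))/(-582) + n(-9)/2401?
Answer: 2920513/2096073 ≈ 1.3933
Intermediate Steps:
(-2509 - 1*(-1699))/(-582) + n(-9)/2401 = (-2509 - 1*(-1699))/(-582) - 34/(-9)/2401 = (-2509 + 1699)*(-1/582) - 34*(-⅑)*(1/2401) = -810*(-1/582) + (34/9)*(1/2401) = 135/97 + 34/21609 = 2920513/2096073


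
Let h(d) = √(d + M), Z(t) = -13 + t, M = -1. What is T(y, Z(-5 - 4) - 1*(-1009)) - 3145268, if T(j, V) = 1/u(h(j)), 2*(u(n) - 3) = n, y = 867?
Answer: -1305286226/415 + √866/415 ≈ -3.1453e+6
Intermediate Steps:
h(d) = √(-1 + d) (h(d) = √(d - 1) = √(-1 + d))
u(n) = 3 + n/2
T(j, V) = 1/(3 + √(-1 + j)/2)
T(y, Z(-5 - 4) - 1*(-1009)) - 3145268 = 2/(6 + √(-1 + 867)) - 3145268 = 2/(6 + √866) - 3145268 = -3145268 + 2/(6 + √866)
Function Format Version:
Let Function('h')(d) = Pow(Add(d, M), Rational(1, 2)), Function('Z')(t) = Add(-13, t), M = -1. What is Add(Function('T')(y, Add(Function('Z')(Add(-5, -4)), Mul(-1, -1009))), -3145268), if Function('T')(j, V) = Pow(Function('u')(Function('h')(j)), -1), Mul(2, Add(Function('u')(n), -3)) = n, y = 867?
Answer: Add(Rational(-1305286226, 415), Mul(Rational(1, 415), Pow(866, Rational(1, 2)))) ≈ -3.1453e+6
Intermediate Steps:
Function('h')(d) = Pow(Add(-1, d), Rational(1, 2)) (Function('h')(d) = Pow(Add(d, -1), Rational(1, 2)) = Pow(Add(-1, d), Rational(1, 2)))
Function('u')(n) = Add(3, Mul(Rational(1, 2), n))
Function('T')(j, V) = Pow(Add(3, Mul(Rational(1, 2), Pow(Add(-1, j), Rational(1, 2)))), -1)
Add(Function('T')(y, Add(Function('Z')(Add(-5, -4)), Mul(-1, -1009))), -3145268) = Add(Mul(2, Pow(Add(6, Pow(Add(-1, 867), Rational(1, 2))), -1)), -3145268) = Add(Mul(2, Pow(Add(6, Pow(866, Rational(1, 2))), -1)), -3145268) = Add(-3145268, Mul(2, Pow(Add(6, Pow(866, Rational(1, 2))), -1)))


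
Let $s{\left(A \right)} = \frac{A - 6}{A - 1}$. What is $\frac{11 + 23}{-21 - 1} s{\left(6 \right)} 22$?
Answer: $0$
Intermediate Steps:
$s{\left(A \right)} = \frac{-6 + A}{-1 + A}$
$\frac{11 + 23}{-21 - 1} s{\left(6 \right)} 22 = \frac{11 + 23}{-21 - 1} \frac{-6 + 6}{-1 + 6} \cdot 22 = \frac{34}{-22} \cdot \frac{1}{5} \cdot 0 \cdot 22 = 34 \left(- \frac{1}{22}\right) \frac{1}{5} \cdot 0 \cdot 22 = \left(- \frac{17}{11}\right) 0 \cdot 22 = 0 \cdot 22 = 0$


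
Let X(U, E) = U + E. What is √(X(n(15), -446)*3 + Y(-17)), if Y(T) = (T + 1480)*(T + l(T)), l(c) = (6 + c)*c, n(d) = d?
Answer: √247417 ≈ 497.41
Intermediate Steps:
l(c) = c*(6 + c)
X(U, E) = E + U
Y(T) = (1480 + T)*(T + T*(6 + T)) (Y(T) = (T + 1480)*(T + T*(6 + T)) = (1480 + T)*(T + T*(6 + T)))
√(X(n(15), -446)*3 + Y(-17)) = √((-446 + 15)*3 - 17*(10360 + (-17)² + 1487*(-17))) = √(-431*3 - 17*(10360 + 289 - 25279)) = √(-1293 - 17*(-14630)) = √(-1293 + 248710) = √247417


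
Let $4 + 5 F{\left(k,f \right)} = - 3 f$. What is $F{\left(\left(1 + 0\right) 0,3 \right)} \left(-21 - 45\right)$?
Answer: $\frac{858}{5} \approx 171.6$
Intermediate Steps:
$F{\left(k,f \right)} = - \frac{4}{5} - \frac{3 f}{5}$ ($F{\left(k,f \right)} = - \frac{4}{5} + \frac{\left(-3\right) f}{5} = - \frac{4}{5} - \frac{3 f}{5}$)
$F{\left(\left(1 + 0\right) 0,3 \right)} \left(-21 - 45\right) = \left(- \frac{4}{5} - \frac{9}{5}\right) \left(-21 - 45\right) = \left(- \frac{4}{5} - \frac{9}{5}\right) \left(-66\right) = \left(- \frac{13}{5}\right) \left(-66\right) = \frac{858}{5}$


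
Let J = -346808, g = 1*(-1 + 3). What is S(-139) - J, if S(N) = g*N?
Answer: 346530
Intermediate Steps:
g = 2 (g = 1*2 = 2)
S(N) = 2*N
S(-139) - J = 2*(-139) - 1*(-346808) = -278 + 346808 = 346530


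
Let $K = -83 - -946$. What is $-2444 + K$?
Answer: $-1581$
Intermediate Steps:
$K = 863$ ($K = -83 + 946 = 863$)
$-2444 + K = -2444 + 863 = -1581$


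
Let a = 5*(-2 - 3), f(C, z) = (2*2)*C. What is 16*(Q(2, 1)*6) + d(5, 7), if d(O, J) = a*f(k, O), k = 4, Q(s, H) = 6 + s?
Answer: 368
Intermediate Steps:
f(C, z) = 4*C
a = -25 (a = 5*(-5) = -25)
d(O, J) = -400 (d(O, J) = -100*4 = -25*16 = -400)
16*(Q(2, 1)*6) + d(5, 7) = 16*((6 + 2)*6) - 400 = 16*(8*6) - 400 = 16*48 - 400 = 768 - 400 = 368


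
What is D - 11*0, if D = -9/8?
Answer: -9/8 ≈ -1.1250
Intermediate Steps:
D = -9/8 (D = -9*1/8 = -9/8 ≈ -1.1250)
D - 11*0 = -9/8 - 11*0 = -9/8 + 0 = -9/8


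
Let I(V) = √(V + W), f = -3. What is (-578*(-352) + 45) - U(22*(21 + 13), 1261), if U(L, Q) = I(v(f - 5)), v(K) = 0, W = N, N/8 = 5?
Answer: 203501 - 2*√10 ≈ 2.0349e+5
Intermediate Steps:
N = 40 (N = 8*5 = 40)
W = 40
I(V) = √(40 + V) (I(V) = √(V + 40) = √(40 + V))
U(L, Q) = 2*√10 (U(L, Q) = √(40 + 0) = √40 = 2*√10)
(-578*(-352) + 45) - U(22*(21 + 13), 1261) = (-578*(-352) + 45) - 2*√10 = (203456 + 45) - 2*√10 = 203501 - 2*√10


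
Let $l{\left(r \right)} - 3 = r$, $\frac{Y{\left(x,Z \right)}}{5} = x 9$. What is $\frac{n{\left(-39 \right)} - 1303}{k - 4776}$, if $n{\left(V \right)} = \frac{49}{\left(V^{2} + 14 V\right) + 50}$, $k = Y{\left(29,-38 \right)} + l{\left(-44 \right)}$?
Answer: $\frac{667763}{1799900} \approx 0.371$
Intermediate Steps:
$Y{\left(x,Z \right)} = 45 x$ ($Y{\left(x,Z \right)} = 5 x 9 = 5 \cdot 9 x = 45 x$)
$l{\left(r \right)} = 3 + r$
$k = 1264$ ($k = 45 \cdot 29 + \left(3 - 44\right) = 1305 - 41 = 1264$)
$n{\left(V \right)} = \frac{49}{50 + V^{2} + 14 V}$
$\frac{n{\left(-39 \right)} - 1303}{k - 4776} = \frac{\frac{49}{50 + \left(-39\right)^{2} + 14 \left(-39\right)} - 1303}{1264 - 4776} = \frac{\frac{49}{50 + 1521 - 546} - 1303}{-3512} = \left(\frac{49}{1025} - 1303\right) \left(- \frac{1}{3512}\right) = \left(- \frac{1335526}{1025}\right) \left(- \frac{1}{3512}\right) = \frac{667763}{1799900}$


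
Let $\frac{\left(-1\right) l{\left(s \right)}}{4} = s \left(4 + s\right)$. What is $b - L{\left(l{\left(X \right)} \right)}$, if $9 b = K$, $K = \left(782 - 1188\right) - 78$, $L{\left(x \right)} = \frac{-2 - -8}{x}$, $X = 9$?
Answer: $- \frac{12581}{234} \approx -53.765$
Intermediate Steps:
$l{\left(s \right)} = - 4 s \left(4 + s\right)$
$L{\left(x \right)} = \frac{6}{x}$ ($L{\left(x \right)} = \frac{-2 + 8}{x} = \frac{6}{x}$)
$K = -484$ ($K = -406 - 78 = -484$)
$b = - \frac{484}{9}$ ($b = \frac{1}{9} \left(-484\right) = - \frac{484}{9} \approx -53.778$)
$b - L{\left(l{\left(X \right)} \right)} = - \frac{484}{9} - \frac{6}{\left(-4\right) 9 \left(4 + 9\right)} = - \frac{484}{9} - \frac{6}{\left(-4\right) 9 \cdot 13} = - \frac{484}{9} - \frac{6}{-468} = - \frac{484}{9} - 6 \left(- \frac{1}{468}\right) = - \frac{484}{9} - - \frac{1}{78} = - \frac{484}{9} + \frac{1}{78} = - \frac{12581}{234}$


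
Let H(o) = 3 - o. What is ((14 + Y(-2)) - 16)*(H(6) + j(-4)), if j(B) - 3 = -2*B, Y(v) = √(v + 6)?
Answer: 0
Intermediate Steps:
Y(v) = √(6 + v)
j(B) = 3 - 2*B
((14 + Y(-2)) - 16)*(H(6) + j(-4)) = ((14 + √(6 - 2)) - 16)*((3 - 1*6) + (3 - 2*(-4))) = ((14 + √4) - 16)*((3 - 6) + (3 + 8)) = ((14 + 2) - 16)*(-3 + 11) = (16 - 16)*8 = 0*8 = 0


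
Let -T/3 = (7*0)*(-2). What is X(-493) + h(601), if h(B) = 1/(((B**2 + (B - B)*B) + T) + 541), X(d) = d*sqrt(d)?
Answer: 1/361742 - 493*I*sqrt(493) ≈ 2.7644e-6 - 10946.0*I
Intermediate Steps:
X(d) = d**(3/2)
T = 0 (T = -3*7*0*(-2) = -0*(-2) = -3*0 = 0)
h(B) = 1/(541 + B**2) (h(B) = 1/(((B**2 + (B - B)*B) + 0) + 541) = 1/(((B**2 + 0*B) + 0) + 541) = 1/(((B**2 + 0) + 0) + 541) = 1/((B**2 + 0) + 541) = 1/(B**2 + 541) = 1/(541 + B**2))
X(-493) + h(601) = (-493)**(3/2) + 1/(541 + 601**2) = -493*I*sqrt(493) + 1/(541 + 361201) = -493*I*sqrt(493) + 1/361742 = 1/361742 - 493*I*sqrt(493)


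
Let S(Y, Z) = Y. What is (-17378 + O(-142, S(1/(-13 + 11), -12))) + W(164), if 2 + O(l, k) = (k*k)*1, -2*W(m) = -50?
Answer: -69419/4 ≈ -17355.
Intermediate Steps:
W(m) = 25 (W(m) = -½*(-50) = 25)
O(l, k) = -2 + k² (O(l, k) = -2 + (k*k)*1 = -2 + k²*1 = -2 + k²)
(-17378 + O(-142, S(1/(-13 + 11), -12))) + W(164) = (-17378 + (-2 + (1/(-13 + 11))²)) + 25 = (-17378 + (-2 + (1/(-2))²)) + 25 = (-17378 + (-2 + (-½)²)) + 25 = (-17378 + (-2 + ¼)) + 25 = (-17378 - 7/4) + 25 = -69519/4 + 25 = -69419/4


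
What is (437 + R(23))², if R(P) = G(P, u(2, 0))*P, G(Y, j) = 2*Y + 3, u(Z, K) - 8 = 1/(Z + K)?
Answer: 2446096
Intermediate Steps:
u(Z, K) = 8 + 1/(K + Z) (u(Z, K) = 8 + 1/(Z + K) = 8 + 1/(K + Z))
G(Y, j) = 3 + 2*Y
R(P) = P*(3 + 2*P) (R(P) = (3 + 2*P)*P = P*(3 + 2*P))
(437 + R(23))² = (437 + 23*(3 + 2*23))² = (437 + 23*(3 + 46))² = (437 + 23*49)² = (437 + 1127)² = 1564² = 2446096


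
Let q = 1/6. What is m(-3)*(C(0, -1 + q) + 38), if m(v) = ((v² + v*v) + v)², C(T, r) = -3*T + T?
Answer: 8550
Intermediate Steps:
q = ⅙ ≈ 0.16667
C(T, r) = -2*T
m(v) = (v + 2*v²)² (m(v) = ((v² + v²) + v)² = (2*v² + v)² = (v + 2*v²)²)
m(-3)*(C(0, -1 + q) + 38) = ((-3)²*(1 + 2*(-3))²)*(-2*0 + 38) = (9*(1 - 6)²)*(0 + 38) = (9*(-5)²)*38 = (9*25)*38 = 225*38 = 8550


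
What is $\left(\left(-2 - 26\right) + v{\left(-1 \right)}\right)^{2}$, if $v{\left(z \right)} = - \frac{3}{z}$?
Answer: $625$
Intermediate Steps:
$\left(\left(-2 - 26\right) + v{\left(-1 \right)}\right)^{2} = \left(\left(-2 - 26\right) - \frac{3}{-1}\right)^{2} = \left(-28 - -3\right)^{2} = \left(-28 + 3\right)^{2} = \left(-25\right)^{2} = 625$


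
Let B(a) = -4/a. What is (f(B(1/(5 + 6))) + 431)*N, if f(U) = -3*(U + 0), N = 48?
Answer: 27024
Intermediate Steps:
f(U) = -3*U
(f(B(1/(5 + 6))) + 431)*N = (-(-12)/(1/(5 + 6)) + 431)*48 = (-(-12)/(1/11) + 431)*48 = (-(-12)/1/11 + 431)*48 = (-(-12)*11 + 431)*48 = (-3*(-44) + 431)*48 = (132 + 431)*48 = 563*48 = 27024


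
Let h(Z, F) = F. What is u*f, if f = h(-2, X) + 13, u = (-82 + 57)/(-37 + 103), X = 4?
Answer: -425/66 ≈ -6.4394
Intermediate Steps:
u = -25/66 ≈ -0.37879
f = 17 (f = 4 + 13 = 17)
u*f = -25/66*17 = -425/66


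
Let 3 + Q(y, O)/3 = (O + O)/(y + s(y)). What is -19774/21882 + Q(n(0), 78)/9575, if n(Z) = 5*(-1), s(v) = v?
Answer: -476392664/523800375 ≈ -0.90949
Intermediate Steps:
n(Z) = -5
Q(y, O) = -9 + 3*O/y (Q(y, O) = -9 + 3*((O + O)/(y + y)) = -9 + 3*((2*O)/((2*y))) = -9 + 3*((2*O)*(1/(2*y))) = -9 + 3*(O/y) = -9 + 3*O/y)
-19774/21882 + Q(n(0), 78)/9575 = -19774/21882 + (-9 + 3*78/(-5))/9575 = -19774*1/21882 + (-9 + 3*78*(-⅕))*(1/9575) = -9887/10941 + (-9 - 234/5)*(1/9575) = -9887/10941 - 279/5*1/9575 = -9887/10941 - 279/47875 = -476392664/523800375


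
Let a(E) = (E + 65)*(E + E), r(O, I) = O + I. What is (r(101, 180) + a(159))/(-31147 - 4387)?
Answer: -71513/35534 ≈ -2.0125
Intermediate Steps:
r(O, I) = I + O
a(E) = 2*E*(65 + E) (a(E) = (65 + E)*(2*E) = 2*E*(65 + E))
(r(101, 180) + a(159))/(-31147 - 4387) = ((180 + 101) + 2*159*(65 + 159))/(-31147 - 4387) = (281 + 2*159*224)/(-35534) = (281 + 71232)*(-1/35534) = 71513*(-1/35534) = -71513/35534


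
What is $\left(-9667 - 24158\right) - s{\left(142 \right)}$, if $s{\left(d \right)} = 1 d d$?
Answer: $-53989$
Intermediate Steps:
$s{\left(d \right)} = d^{2}$ ($s{\left(d \right)} = d d = d^{2}$)
$\left(-9667 - 24158\right) - s{\left(142 \right)} = \left(-9667 - 24158\right) - 142^{2} = \left(-9667 - 24158\right) - 20164 = -33825 - 20164 = -53989$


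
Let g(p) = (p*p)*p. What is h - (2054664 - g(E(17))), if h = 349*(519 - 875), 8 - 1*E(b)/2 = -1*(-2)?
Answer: -2177180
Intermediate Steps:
E(b) = 12 (E(b) = 16 - (-2)*(-2) = 16 - 2*2 = 16 - 4 = 12)
g(p) = p³ (g(p) = p²*p = p³)
h = -124244 (h = 349*(-356) = -124244)
h - (2054664 - g(E(17))) = -124244 - (2054664 - 1*12³) = -124244 - (2054664 - 1*1728) = -124244 - (2054664 - 1728) = -124244 - 1*2052936 = -124244 - 2052936 = -2177180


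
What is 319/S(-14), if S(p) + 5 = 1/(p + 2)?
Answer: -3828/61 ≈ -62.754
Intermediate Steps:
S(p) = -5 + 1/(2 + p) (S(p) = -5 + 1/(p + 2) = -5 + 1/(2 + p))
319/S(-14) = 319/(((-9 - 5*(-14))/(2 - 14))) = 319/(((-9 + 70)/(-12))) = 319/((-1/12*61)) = 319/(-61/12) = 319*(-12/61) = -3828/61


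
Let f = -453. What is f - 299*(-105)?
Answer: 30942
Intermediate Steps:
f - 299*(-105) = -453 - 299*(-105) = -453 + 31395 = 30942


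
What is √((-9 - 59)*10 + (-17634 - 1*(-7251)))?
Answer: I*√11063 ≈ 105.18*I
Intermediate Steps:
√((-9 - 59)*10 + (-17634 - 1*(-7251))) = √(-68*10 + (-17634 + 7251)) = √(-680 - 10383) = √(-11063) = I*√11063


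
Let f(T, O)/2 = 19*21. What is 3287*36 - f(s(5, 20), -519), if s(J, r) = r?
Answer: 117534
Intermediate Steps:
f(T, O) = 798 (f(T, O) = 2*(19*21) = 2*399 = 798)
3287*36 - f(s(5, 20), -519) = 3287*36 - 1*798 = 118332 - 798 = 117534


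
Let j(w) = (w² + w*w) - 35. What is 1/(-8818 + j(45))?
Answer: -1/4803 ≈ -0.00020820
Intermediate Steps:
j(w) = -35 + 2*w² (j(w) = (w² + w²) - 35 = 2*w² - 35 = -35 + 2*w²)
1/(-8818 + j(45)) = 1/(-8818 + (-35 + 2*45²)) = 1/(-8818 + (-35 + 2*2025)) = 1/(-8818 + (-35 + 4050)) = 1/(-8818 + 4015) = 1/(-4803) = -1/4803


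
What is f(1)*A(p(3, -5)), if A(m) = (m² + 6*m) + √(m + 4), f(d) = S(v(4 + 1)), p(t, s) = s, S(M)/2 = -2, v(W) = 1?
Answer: 20 - 4*I ≈ 20.0 - 4.0*I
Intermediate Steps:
S(M) = -4 (S(M) = 2*(-2) = -4)
f(d) = -4
A(m) = m² + √(4 + m) + 6*m (A(m) = (m² + 6*m) + √(4 + m) = m² + √(4 + m) + 6*m)
f(1)*A(p(3, -5)) = -4*((-5)² + √(4 - 5) + 6*(-5)) = -4*(25 + √(-1) - 30) = -4*(25 + I - 30) = -4*(-5 + I) = 20 - 4*I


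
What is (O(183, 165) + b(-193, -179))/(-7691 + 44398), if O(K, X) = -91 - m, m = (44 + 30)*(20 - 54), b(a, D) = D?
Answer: 2246/36707 ≈ 0.061187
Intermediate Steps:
m = -2516 (m = 74*(-34) = -2516)
O(K, X) = 2425 (O(K, X) = -91 - 1*(-2516) = -91 + 2516 = 2425)
(O(183, 165) + b(-193, -179))/(-7691 + 44398) = (2425 - 179)/(-7691 + 44398) = 2246/36707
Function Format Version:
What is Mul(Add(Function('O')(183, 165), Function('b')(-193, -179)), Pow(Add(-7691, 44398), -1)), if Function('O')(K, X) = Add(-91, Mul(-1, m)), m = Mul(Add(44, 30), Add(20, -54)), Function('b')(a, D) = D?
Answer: Rational(2246, 36707) ≈ 0.061187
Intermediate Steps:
m = -2516 (m = Mul(74, -34) = -2516)
Function('O')(K, X) = 2425 (Function('O')(K, X) = Add(-91, Mul(-1, -2516)) = Add(-91, 2516) = 2425)
Mul(Add(Function('O')(183, 165), Function('b')(-193, -179)), Pow(Add(-7691, 44398), -1)) = Mul(Add(2425, -179), Pow(Add(-7691, 44398), -1)) = Mul(2246, Pow(36707, -1)) = Mul(2246, Rational(1, 36707)) = Rational(2246, 36707)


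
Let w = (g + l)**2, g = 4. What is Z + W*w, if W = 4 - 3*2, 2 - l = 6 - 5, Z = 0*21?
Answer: -50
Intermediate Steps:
Z = 0
l = 1 (l = 2 - (6 - 5) = 2 - 1*1 = 2 - 1 = 1)
W = -2 (W = 4 - 6 = -2)
w = 25 (w = (4 + 1)**2 = 5**2 = 25)
Z + W*w = 0 - 2*25 = 0 - 50 = -50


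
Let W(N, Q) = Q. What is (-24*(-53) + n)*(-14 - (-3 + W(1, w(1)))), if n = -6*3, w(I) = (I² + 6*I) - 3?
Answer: -18810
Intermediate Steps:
w(I) = -3 + I² + 6*I
n = -18
(-24*(-53) + n)*(-14 - (-3 + W(1, w(1)))) = (-24*(-53) - 18)*(-14 - (-3 + (-3 + 1² + 6*1))) = (1272 - 18)*(-14 - (-3 + (-3 + 1 + 6))) = 1254*(-14 - (-3 + 4)) = 1254*(-14 - 1*1) = 1254*(-14 - 1) = 1254*(-15) = -18810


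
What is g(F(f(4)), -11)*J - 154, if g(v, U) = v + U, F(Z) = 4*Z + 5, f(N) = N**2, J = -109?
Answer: -6476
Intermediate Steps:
F(Z) = 5 + 4*Z
g(v, U) = U + v
g(F(f(4)), -11)*J - 154 = (-11 + (5 + 4*4**2))*(-109) - 154 = (-11 + (5 + 4*16))*(-109) - 154 = (-11 + (5 + 64))*(-109) - 154 = (-11 + 69)*(-109) - 154 = 58*(-109) - 154 = -6322 - 154 = -6476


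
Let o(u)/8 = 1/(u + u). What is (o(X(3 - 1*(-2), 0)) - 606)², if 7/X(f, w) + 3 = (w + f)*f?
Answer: 17255716/49 ≈ 3.5216e+5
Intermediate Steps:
X(f, w) = 7/(-3 + f*(f + w)) (X(f, w) = 7/(-3 + (w + f)*f) = 7/(-3 + (f + w)*f) = 7/(-3 + f*(f + w)))
o(u) = 4/u (o(u) = 8/(u + u) = 8/((2*u)) = 8*(1/(2*u)) = 4/u)
(o(X(3 - 1*(-2), 0)) - 606)² = (4/((7/(-3 + (3 - 1*(-2))² + (3 - 1*(-2))*0))) - 606)² = (4/((7/(-3 + (3 + 2)² + (3 + 2)*0))) - 606)² = (4/((7/(-3 + 5² + 5*0))) - 606)² = (4/((7/(-3 + 25 + 0))) - 606)² = (4/((7/22)) - 606)² = (4/((7*(1/22))) - 606)² = (4/(7/22) - 606)² = (4*(22/7) - 606)² = (88/7 - 606)² = (-4154/7)² = 17255716/49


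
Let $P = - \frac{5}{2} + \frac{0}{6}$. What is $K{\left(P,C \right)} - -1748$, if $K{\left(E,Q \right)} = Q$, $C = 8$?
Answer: $1756$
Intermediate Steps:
$P = - \frac{5}{2}$ ($P = \left(-5\right) \frac{1}{2} + 0 \cdot \frac{1}{6} = - \frac{5}{2} + 0 = - \frac{5}{2} \approx -2.5$)
$K{\left(P,C \right)} - -1748 = 8 - -1748 = 8 + 1748 = 1756$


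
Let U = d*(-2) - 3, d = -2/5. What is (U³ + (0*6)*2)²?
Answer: 1771561/15625 ≈ 113.38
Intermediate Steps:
d = -⅖ (d = -2*⅕ = -⅖ ≈ -0.40000)
U = -11/5 (U = -⅖*(-2) - 3 = ⅘ - 3 = -11/5 ≈ -2.2000)
(U³ + (0*6)*2)² = ((-11/5)³ + (0*6)*2)² = (-1331/125 + 0*2)² = (-1331/125 + 0)² = (-1331/125)² = 1771561/15625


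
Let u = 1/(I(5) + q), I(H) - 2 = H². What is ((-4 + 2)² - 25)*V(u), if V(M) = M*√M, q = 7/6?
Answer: -126*√6/2197 ≈ -0.14048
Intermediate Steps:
I(H) = 2 + H²
q = 7/6 (q = 7*(⅙) = 7/6 ≈ 1.1667)
u = 6/169 (u = 1/((2 + 5²) + 7/6) = 1/((2 + 25) + 7/6) = 1/(27 + 7/6) = 1/(169/6) = 6/169 ≈ 0.035503)
V(M) = M^(3/2)
((-4 + 2)² - 25)*V(u) = ((-4 + 2)² - 25)*(6/169)^(3/2) = ((-2)² - 25)*(6*√6/2197) = (4 - 25)*(6*√6/2197) = -126*√6/2197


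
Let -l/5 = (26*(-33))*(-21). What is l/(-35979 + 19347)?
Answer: 65/12 ≈ 5.4167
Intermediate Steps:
l = -90090 (l = -5*26*(-33)*(-21) = -(-4290)*(-21) = -5*18018 = -90090)
l/(-35979 + 19347) = -90090/(-35979 + 19347) = -90090/(-16632) = -90090*(-1/16632) = 65/12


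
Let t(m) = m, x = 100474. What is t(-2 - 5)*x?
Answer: -703318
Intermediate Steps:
t(-2 - 5)*x = (-2 - 5)*100474 = -7*100474 = -703318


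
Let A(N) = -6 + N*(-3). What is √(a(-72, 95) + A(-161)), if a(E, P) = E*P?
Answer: 3*I*√707 ≈ 79.768*I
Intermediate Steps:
A(N) = -6 - 3*N
√(a(-72, 95) + A(-161)) = √(-72*95 + (-6 - 3*(-161))) = √(-6840 + (-6 + 483)) = √(-6840 + 477) = √(-6363) = 3*I*√707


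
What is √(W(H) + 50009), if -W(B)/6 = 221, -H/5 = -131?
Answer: √48683 ≈ 220.64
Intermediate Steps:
H = 655 (H = -5*(-131) = 655)
W(B) = -1326 (W(B) = -6*221 = -1326)
√(W(H) + 50009) = √(-1326 + 50009) = √48683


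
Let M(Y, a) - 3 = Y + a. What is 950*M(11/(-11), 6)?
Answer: 7600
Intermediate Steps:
M(Y, a) = 3 + Y + a (M(Y, a) = 3 + (Y + a) = 3 + Y + a)
950*M(11/(-11), 6) = 950*(3 + 11/(-11) + 6) = 950*(3 + 11*(-1/11) + 6) = 950*(3 - 1 + 6) = 950*8 = 7600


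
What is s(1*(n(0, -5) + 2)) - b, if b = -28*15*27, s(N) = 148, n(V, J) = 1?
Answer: 11488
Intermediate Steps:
b = -11340 (b = -420*27 = -11340)
s(1*(n(0, -5) + 2)) - b = 148 - 1*(-11340) = 148 + 11340 = 11488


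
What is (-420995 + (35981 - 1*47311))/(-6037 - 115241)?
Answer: 432325/121278 ≈ 3.5647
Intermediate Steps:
(-420995 + (35981 - 1*47311))/(-6037 - 115241) = (-420995 + (35981 - 47311))/(-121278) = (-420995 - 11330)*(-1/121278) = -432325*(-1/121278) = 432325/121278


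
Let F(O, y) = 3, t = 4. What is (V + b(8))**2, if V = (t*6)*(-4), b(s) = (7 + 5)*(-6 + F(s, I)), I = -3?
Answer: 17424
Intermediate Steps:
b(s) = -36 (b(s) = (7 + 5)*(-6 + 3) = 12*(-3) = -36)
V = -96 (V = (4*6)*(-4) = 24*(-4) = -96)
(V + b(8))**2 = (-96 - 36)**2 = (-132)**2 = 17424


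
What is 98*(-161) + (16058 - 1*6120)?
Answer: -5840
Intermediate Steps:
98*(-161) + (16058 - 1*6120) = -15778 + (16058 - 6120) = -15778 + 9938 = -5840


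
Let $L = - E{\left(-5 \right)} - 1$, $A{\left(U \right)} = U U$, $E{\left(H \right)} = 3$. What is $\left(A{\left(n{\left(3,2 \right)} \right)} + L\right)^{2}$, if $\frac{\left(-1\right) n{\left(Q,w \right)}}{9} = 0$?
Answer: $16$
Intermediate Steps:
$n{\left(Q,w \right)} = 0$ ($n{\left(Q,w \right)} = \left(-9\right) 0 = 0$)
$A{\left(U \right)} = U^{2}$
$L = -4$ ($L = \left(-1\right) 3 - 1 = -3 - 1 = -4$)
$\left(A{\left(n{\left(3,2 \right)} \right)} + L\right)^{2} = \left(0^{2} - 4\right)^{2} = \left(0 - 4\right)^{2} = \left(-4\right)^{2} = 16$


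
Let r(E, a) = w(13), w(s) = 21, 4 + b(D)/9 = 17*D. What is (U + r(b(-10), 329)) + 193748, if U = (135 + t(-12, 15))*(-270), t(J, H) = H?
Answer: 153269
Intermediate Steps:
b(D) = -36 + 153*D (b(D) = -36 + 9*(17*D) = -36 + 153*D)
U = -40500 (U = (135 + 15)*(-270) = 150*(-270) = -40500)
r(E, a) = 21
(U + r(b(-10), 329)) + 193748 = (-40500 + 21) + 193748 = -40479 + 193748 = 153269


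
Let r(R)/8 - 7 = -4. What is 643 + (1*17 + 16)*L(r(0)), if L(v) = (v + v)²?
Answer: 76675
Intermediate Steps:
r(R) = 24 (r(R) = 56 + 8*(-4) = 56 - 32 = 24)
L(v) = 4*v² (L(v) = (2*v)² = 4*v²)
643 + (1*17 + 16)*L(r(0)) = 643 + (1*17 + 16)*(4*24²) = 643 + (17 + 16)*(4*576) = 643 + 33*2304 = 643 + 76032 = 76675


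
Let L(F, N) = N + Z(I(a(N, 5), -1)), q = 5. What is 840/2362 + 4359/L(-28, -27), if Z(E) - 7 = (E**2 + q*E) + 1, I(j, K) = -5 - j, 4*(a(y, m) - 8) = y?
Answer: -82292484/211399 ≈ -389.28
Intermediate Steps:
a(y, m) = 8 + y/4
Z(E) = 8 + E**2 + 5*E (Z(E) = 7 + ((E**2 + 5*E) + 1) = 7 + (1 + E**2 + 5*E) = 8 + E**2 + 5*E)
L(F, N) = -57 + (-13 - N/4)**2 - N/4 (L(F, N) = N + (8 + (-5 - (8 + N/4))**2 + 5*(-5 - (8 + N/4))) = N + (8 + (-5 + (-8 - N/4))**2 + 5*(-5 + (-8 - N/4))) = N + (8 + (-13 - N/4)**2 + 5*(-13 - N/4)) = N + (8 + (-13 - N/4)**2 + (-65 - 5*N/4)) = N + (-57 + (-13 - N/4)**2 - 5*N/4) = -57 + (-13 - N/4)**2 - N/4)
840/2362 + 4359/L(-28, -27) = 840/2362 + 4359/(112 + (1/16)*(-27)**2 + (25/4)*(-27)) = 840*(1/2362) + 4359/(112 + (1/16)*729 - 675/4) = 420/1181 + 4359/(112 + 729/16 - 675/4) = 420/1181 + 4359/(-179/16) = 420/1181 + 4359*(-16/179) = 420/1181 - 69744/179 = -82292484/211399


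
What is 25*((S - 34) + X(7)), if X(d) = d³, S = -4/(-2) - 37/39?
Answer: 302300/39 ≈ 7751.3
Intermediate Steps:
S = 41/39 (S = -4*(-½) - 37*1/39 = 2 - 37/39 = 41/39 ≈ 1.0513)
25*((S - 34) + X(7)) = 25*((41/39 - 34) + 7³) = 25*(-1285/39 + 343) = 25*(12092/39) = 302300/39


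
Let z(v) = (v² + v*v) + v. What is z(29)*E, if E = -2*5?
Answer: -17110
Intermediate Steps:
E = -10
z(v) = v + 2*v² (z(v) = (v² + v²) + v = 2*v² + v = v + 2*v²)
z(29)*E = (29*(1 + 2*29))*(-10) = (29*(1 + 58))*(-10) = (29*59)*(-10) = 1711*(-10) = -17110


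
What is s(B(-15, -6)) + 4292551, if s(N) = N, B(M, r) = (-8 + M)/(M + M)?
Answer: 128776553/30 ≈ 4.2926e+6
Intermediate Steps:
B(M, r) = (-8 + M)/(2*M) (B(M, r) = (-8 + M)/((2*M)) = (-8 + M)*(1/(2*M)) = (-8 + M)/(2*M))
s(B(-15, -6)) + 4292551 = (1/2)*(-8 - 15)/(-15) + 4292551 = (1/2)*(-1/15)*(-23) + 4292551 = 23/30 + 4292551 = 128776553/30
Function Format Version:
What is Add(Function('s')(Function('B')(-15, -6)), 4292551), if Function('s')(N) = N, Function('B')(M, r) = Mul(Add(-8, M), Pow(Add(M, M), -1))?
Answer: Rational(128776553, 30) ≈ 4.2926e+6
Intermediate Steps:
Function('B')(M, r) = Mul(Rational(1, 2), Pow(M, -1), Add(-8, M)) (Function('B')(M, r) = Mul(Add(-8, M), Pow(Mul(2, M), -1)) = Mul(Add(-8, M), Mul(Rational(1, 2), Pow(M, -1))) = Mul(Rational(1, 2), Pow(M, -1), Add(-8, M)))
Add(Function('s')(Function('B')(-15, -6)), 4292551) = Add(Mul(Rational(1, 2), Pow(-15, -1), Add(-8, -15)), 4292551) = Add(Mul(Rational(1, 2), Rational(-1, 15), -23), 4292551) = Add(Rational(23, 30), 4292551) = Rational(128776553, 30)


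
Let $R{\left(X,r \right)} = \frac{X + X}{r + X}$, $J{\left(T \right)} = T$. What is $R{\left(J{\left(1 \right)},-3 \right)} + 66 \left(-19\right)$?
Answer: $-1255$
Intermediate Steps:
$R{\left(X,r \right)} = \frac{2 X}{X + r}$
$R{\left(J{\left(1 \right)},-3 \right)} + 66 \left(-19\right) = 2 \cdot 1 \frac{1}{1 - 3} + 66 \left(-19\right) = 2 \cdot 1 \frac{1}{-2} - 1254 = 2 \cdot 1 \left(- \frac{1}{2}\right) - 1254 = -1 - 1254 = -1255$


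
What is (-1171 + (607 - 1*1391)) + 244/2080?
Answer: -1016539/520 ≈ -1954.9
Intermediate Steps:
(-1171 + (607 - 1*1391)) + 244/2080 = (-1171 + (607 - 1391)) + 244*(1/2080) = (-1171 - 784) + 61/520 = -1955 + 61/520 = -1016539/520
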